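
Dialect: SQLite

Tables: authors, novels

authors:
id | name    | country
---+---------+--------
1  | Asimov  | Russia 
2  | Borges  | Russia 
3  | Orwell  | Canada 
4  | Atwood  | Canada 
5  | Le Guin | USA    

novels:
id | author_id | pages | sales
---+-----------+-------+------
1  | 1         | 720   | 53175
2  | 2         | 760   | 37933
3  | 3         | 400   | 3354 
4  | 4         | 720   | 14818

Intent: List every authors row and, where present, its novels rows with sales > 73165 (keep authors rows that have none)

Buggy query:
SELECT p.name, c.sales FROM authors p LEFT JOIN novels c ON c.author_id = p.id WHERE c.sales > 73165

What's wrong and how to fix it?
Bug: A WHERE condition on the right-hand table after LEFT JOIN drops unmatched parents

Fix: Put 'c.sales > 73165' in the JOIN's ON clause instead of WHERE

Corrected query:
SELECT p.name, c.sales FROM authors p LEFT JOIN novels c ON c.author_id = p.id AND c.sales > 73165

Result:
name    | sales
--------+------
Asimov  | NULL 
Borges  | NULL 
Orwell  | NULL 
Atwood  | NULL 
Le Guin | NULL 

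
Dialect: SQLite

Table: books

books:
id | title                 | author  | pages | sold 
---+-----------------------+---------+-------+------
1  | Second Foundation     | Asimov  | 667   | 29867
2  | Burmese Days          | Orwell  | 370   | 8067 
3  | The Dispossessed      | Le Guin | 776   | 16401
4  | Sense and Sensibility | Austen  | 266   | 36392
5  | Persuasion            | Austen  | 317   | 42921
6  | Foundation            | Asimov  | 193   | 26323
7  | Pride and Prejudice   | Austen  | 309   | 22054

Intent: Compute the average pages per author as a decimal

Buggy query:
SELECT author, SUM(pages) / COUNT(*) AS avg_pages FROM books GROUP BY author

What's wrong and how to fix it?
Bug: Both operands are integers, so '/' performs integer division and truncates

Fix: Cast one side to REAL so the division keeps the fractional part

Corrected query:
SELECT author, SUM(pages) * 1.0 / COUNT(*) AS avg_pages FROM books GROUP BY author

Result:
author  | avg_pages 
--------+-----------
Asimov  | 430       
Austen  | 297.333333
Le Guin | 776       
Orwell  | 370       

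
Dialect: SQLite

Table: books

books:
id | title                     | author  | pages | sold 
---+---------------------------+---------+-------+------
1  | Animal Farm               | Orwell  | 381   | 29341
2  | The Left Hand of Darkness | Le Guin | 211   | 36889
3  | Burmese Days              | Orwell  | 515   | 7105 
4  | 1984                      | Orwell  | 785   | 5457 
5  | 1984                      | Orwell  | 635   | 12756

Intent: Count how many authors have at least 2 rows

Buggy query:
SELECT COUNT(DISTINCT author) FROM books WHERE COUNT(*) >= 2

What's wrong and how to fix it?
Bug: WHERE filters individual rows, not groups, so a group-level COUNT is invalid there

Fix: Use a subquery that GROUPs and filters with HAVING, then count its rows

Corrected query:
SELECT COUNT(*) FROM (SELECT author FROM books GROUP BY author HAVING COUNT(*) >= 2)

Result:
COUNT(*)
--------
1       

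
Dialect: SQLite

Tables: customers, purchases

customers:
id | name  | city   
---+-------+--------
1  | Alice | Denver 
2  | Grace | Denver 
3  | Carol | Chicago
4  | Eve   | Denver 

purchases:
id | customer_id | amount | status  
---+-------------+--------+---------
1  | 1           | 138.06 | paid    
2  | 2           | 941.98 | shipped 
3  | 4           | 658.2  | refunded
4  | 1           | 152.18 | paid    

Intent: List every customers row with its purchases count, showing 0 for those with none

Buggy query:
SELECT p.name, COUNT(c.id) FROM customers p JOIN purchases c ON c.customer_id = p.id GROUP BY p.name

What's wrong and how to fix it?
Bug: INNER JOIN drops customers rows that have no matching purchases rows

Fix: Use LEFT JOIN so parents without children still appear (COUNT(c.id) gives 0)

Corrected query:
SELECT p.name, COUNT(c.id) FROM customers p LEFT JOIN purchases c ON c.customer_id = p.id GROUP BY p.name

Result:
name  | COUNT(c.id)
------+------------
Alice | 2          
Carol | 0          
Eve   | 1          
Grace | 1          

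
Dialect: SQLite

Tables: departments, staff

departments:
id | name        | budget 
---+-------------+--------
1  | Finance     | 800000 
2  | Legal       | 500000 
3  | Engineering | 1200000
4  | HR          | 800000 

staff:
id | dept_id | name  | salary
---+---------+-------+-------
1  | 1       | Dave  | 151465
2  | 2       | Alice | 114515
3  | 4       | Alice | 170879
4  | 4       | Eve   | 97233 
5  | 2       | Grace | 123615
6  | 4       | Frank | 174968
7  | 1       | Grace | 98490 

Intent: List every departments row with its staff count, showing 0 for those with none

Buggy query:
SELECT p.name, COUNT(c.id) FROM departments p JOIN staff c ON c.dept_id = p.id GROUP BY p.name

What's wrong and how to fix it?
Bug: INNER JOIN drops departments rows that have no matching staff rows

Fix: Use LEFT JOIN so parents without children still appear (COUNT(c.id) gives 0)

Corrected query:
SELECT p.name, COUNT(c.id) FROM departments p LEFT JOIN staff c ON c.dept_id = p.id GROUP BY p.name

Result:
name        | COUNT(c.id)
------------+------------
Engineering | 0          
Finance     | 2          
HR          | 3          
Legal       | 2          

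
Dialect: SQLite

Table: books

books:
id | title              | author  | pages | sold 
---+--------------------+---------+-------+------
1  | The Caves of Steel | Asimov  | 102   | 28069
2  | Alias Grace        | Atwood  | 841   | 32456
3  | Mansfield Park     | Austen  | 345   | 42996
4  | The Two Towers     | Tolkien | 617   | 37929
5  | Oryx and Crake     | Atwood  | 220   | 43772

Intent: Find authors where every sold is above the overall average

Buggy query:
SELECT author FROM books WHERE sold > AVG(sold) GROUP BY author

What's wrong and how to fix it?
Bug: WHERE evaluates per row before aggregation, so AVG() is unavailable

Fix: Use a subquery for AVG and a HAVING MIN(...) filter so the condition holds for every row in the group

Corrected query:
SELECT author FROM books GROUP BY author HAVING MIN(sold) > (SELECT AVG(sold) FROM books)

Result:
author 
-------
Austen 
Tolkien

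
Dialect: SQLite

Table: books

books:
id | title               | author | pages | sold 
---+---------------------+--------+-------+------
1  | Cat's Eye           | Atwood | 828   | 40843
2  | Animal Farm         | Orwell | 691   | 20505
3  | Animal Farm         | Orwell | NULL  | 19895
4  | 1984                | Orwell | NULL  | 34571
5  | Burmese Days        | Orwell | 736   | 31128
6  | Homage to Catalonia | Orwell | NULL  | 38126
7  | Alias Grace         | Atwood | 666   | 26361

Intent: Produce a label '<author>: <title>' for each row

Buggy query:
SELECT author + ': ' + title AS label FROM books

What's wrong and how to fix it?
Bug: '+' is numeric addition; on text columns SQLite converts them to 0 instead of concatenating

Fix: Use the || operator for string concatenation

Corrected query:
SELECT author || ': ' || title AS label FROM books

Result:
label                      
---------------------------
Atwood: Cat's Eye          
Orwell: Animal Farm        
Orwell: Animal Farm        
Orwell: 1984               
Orwell: Burmese Days       
Orwell: Homage to Catalonia
Atwood: Alias Grace        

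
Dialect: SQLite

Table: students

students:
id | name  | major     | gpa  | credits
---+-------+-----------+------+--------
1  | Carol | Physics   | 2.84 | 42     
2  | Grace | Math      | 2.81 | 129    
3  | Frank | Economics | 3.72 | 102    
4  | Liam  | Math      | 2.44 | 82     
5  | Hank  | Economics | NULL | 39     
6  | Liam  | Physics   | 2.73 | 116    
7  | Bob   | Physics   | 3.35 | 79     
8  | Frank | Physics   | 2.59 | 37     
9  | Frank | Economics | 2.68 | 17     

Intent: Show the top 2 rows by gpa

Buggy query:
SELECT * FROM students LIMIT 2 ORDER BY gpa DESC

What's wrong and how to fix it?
Bug: ORDER BY cannot follow LIMIT; LIMIT is the final clause

Fix: Sort with ORDER BY, then apply LIMIT

Corrected query:
SELECT * FROM students ORDER BY gpa DESC LIMIT 2

Result:
id | name  | major     | gpa  | credits
---+-------+-----------+------+--------
3  | Frank | Economics | 3.72 | 102    
7  | Bob   | Physics   | 3.35 | 79     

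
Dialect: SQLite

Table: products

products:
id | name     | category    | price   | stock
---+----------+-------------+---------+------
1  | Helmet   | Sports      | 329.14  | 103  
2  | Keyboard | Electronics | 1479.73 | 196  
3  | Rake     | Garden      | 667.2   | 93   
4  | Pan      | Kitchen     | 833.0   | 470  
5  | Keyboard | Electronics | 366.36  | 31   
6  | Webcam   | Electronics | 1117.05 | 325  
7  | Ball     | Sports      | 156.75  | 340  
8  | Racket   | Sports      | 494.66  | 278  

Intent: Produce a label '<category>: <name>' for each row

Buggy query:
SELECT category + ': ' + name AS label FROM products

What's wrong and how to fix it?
Bug: '+' is numeric addition; on text columns SQLite converts them to 0 instead of concatenating

Fix: Replace + with || to concatenate text

Corrected query:
SELECT category || ': ' || name AS label FROM products

Result:
label                
---------------------
Sports: Helmet       
Electronics: Keyboard
Garden: Rake         
Kitchen: Pan         
Electronics: Keyboard
Electronics: Webcam  
Sports: Ball         
Sports: Racket       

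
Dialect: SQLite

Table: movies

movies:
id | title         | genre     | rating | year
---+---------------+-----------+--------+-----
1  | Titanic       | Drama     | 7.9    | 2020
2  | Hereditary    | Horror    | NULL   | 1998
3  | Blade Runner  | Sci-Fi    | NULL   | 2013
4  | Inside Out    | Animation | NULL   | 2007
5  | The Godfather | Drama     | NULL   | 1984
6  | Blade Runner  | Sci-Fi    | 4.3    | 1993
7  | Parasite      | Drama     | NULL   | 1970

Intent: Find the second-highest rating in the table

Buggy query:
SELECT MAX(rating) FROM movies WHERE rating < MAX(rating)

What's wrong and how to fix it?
Bug: MAX(rating) on the right of the comparison is an aggregate-in-WHERE error

Fix: Put the inner MAX in a scalar subquery

Corrected query:
SELECT MAX(rating) FROM movies WHERE rating < (SELECT MAX(rating) FROM movies)

Result:
MAX(rating)
-----------
4.3        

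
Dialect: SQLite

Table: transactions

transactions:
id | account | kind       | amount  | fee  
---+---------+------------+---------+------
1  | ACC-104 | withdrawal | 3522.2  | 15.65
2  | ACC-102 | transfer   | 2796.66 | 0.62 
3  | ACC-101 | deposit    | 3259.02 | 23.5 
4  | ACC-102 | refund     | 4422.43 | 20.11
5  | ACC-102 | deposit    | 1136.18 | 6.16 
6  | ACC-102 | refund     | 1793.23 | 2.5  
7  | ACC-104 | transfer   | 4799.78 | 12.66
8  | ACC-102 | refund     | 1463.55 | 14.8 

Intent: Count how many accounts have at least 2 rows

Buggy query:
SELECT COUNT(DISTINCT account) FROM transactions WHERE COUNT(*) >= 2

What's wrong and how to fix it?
Bug: WHERE filters individual rows, not groups, so a group-level COUNT is invalid there

Fix: Use a subquery that GROUPs and filters with HAVING, then count its rows

Corrected query:
SELECT COUNT(*) FROM (SELECT account FROM transactions GROUP BY account HAVING COUNT(*) >= 2)

Result:
COUNT(*)
--------
2       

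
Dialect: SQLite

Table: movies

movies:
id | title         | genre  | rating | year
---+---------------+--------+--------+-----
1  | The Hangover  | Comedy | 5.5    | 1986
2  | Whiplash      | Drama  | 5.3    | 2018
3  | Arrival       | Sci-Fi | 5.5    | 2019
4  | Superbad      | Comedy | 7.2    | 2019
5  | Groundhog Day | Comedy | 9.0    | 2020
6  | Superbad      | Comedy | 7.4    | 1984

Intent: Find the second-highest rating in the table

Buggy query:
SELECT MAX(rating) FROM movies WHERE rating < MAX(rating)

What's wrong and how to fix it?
Bug: The inner MAX is an aggregate inside WHERE, which is not allowed

Fix: Put the inner MAX in a scalar subquery

Corrected query:
SELECT MAX(rating) FROM movies WHERE rating < (SELECT MAX(rating) FROM movies)

Result:
MAX(rating)
-----------
7.4        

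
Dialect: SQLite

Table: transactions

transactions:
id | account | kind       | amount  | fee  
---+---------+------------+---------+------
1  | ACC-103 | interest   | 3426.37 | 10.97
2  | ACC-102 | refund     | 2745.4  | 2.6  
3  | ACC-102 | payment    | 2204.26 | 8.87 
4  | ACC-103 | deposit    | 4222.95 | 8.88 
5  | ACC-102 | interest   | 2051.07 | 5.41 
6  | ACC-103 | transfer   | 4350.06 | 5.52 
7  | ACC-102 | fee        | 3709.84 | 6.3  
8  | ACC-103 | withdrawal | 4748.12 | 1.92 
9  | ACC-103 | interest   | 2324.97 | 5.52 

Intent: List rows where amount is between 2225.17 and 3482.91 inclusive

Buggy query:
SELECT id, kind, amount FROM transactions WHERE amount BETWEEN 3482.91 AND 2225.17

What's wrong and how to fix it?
Bug: The bounds are reversed; BETWEEN a AND b requires a <= b to match anything

Fix: Swap the bounds so the smaller value comes first

Corrected query:
SELECT id, kind, amount FROM transactions WHERE amount BETWEEN 2225.17 AND 3482.91

Result:
id | kind     | amount 
---+----------+--------
1  | interest | 3426.37
2  | refund   | 2745.4 
9  | interest | 2324.97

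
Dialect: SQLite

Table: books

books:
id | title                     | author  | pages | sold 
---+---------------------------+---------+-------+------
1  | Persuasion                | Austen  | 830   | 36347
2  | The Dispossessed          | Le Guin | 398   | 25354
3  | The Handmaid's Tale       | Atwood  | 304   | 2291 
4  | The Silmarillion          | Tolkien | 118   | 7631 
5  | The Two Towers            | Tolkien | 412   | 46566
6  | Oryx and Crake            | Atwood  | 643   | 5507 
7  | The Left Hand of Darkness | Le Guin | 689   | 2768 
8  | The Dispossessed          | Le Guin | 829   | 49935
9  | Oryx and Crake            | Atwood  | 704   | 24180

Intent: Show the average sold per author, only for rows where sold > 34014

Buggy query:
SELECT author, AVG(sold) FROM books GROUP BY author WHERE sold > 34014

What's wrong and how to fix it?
Bug: Row-level WHERE must come before GROUP BY in the clause order

Fix: Move the WHERE clause before GROUP BY

Corrected query:
SELECT author, AVG(sold) FROM books WHERE sold > 34014 GROUP BY author

Result:
author  | AVG(sold)
--------+----------
Austen  | 36347    
Le Guin | 49935    
Tolkien | 46566    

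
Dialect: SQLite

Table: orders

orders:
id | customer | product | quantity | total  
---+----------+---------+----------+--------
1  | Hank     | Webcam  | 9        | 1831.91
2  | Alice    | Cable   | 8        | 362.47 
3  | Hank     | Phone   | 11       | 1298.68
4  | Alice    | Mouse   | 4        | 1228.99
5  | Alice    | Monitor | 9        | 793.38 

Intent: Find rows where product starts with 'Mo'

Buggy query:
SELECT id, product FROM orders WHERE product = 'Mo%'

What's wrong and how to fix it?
Bug: Wildcards only work with LIKE; '=' treats '%' as a literal character

Fix: Replace '=' with LIKE so 'Mo%' is treated as a pattern

Corrected query:
SELECT id, product FROM orders WHERE product LIKE 'Mo%'

Result:
id | product
---+--------
4  | Mouse  
5  | Monitor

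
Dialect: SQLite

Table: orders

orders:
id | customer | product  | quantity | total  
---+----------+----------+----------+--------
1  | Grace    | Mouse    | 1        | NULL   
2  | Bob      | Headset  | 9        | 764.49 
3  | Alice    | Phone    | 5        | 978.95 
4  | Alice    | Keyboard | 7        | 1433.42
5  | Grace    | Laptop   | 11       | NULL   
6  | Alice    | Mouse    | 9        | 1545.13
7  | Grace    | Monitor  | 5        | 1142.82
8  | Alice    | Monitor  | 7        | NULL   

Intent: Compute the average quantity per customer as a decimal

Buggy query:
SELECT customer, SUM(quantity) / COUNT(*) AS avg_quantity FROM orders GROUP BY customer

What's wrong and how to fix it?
Bug: SUM(quantity) and COUNT(*) are both integers; the division truncates the fractional part

Fix: Multiply by 1.0 (or CAST to REAL) to force floating-point division

Corrected query:
SELECT customer, SUM(quantity) * 1.0 / COUNT(*) AS avg_quantity FROM orders GROUP BY customer

Result:
customer | avg_quantity
---------+-------------
Alice    | 7           
Bob      | 9           
Grace    | 5.666667    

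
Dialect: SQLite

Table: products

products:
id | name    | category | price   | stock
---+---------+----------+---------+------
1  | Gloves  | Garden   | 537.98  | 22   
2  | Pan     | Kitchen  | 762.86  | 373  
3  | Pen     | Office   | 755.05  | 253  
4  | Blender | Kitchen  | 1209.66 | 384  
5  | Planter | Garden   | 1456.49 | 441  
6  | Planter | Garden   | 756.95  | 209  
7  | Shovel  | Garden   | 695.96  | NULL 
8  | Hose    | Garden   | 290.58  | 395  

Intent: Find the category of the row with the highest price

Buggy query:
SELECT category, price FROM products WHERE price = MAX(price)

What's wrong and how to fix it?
Bug: WHERE is evaluated per row; an aggregate over the whole table isn't defined there

Fix: Wrap MAX in a scalar subquery so WHERE compares against a single value

Corrected query:
SELECT category, price FROM products WHERE price = (SELECT MAX(price) FROM products)

Result:
category | price  
---------+--------
Garden   | 1456.49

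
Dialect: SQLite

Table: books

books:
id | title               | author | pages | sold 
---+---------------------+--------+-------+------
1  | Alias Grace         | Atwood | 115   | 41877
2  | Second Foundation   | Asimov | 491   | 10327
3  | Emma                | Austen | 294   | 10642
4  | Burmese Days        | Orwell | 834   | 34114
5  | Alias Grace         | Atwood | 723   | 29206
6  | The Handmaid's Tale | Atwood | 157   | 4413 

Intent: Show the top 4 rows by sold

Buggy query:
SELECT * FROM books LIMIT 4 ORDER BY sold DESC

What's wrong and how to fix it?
Bug: ORDER BY cannot follow LIMIT; LIMIT is the final clause

Fix: Swap the clauses: ORDER BY first, then LIMIT

Corrected query:
SELECT * FROM books ORDER BY sold DESC LIMIT 4

Result:
id | title        | author | pages | sold 
---+--------------+--------+-------+------
1  | Alias Grace  | Atwood | 115   | 41877
4  | Burmese Days | Orwell | 834   | 34114
5  | Alias Grace  | Atwood | 723   | 29206
3  | Emma         | Austen | 294   | 10642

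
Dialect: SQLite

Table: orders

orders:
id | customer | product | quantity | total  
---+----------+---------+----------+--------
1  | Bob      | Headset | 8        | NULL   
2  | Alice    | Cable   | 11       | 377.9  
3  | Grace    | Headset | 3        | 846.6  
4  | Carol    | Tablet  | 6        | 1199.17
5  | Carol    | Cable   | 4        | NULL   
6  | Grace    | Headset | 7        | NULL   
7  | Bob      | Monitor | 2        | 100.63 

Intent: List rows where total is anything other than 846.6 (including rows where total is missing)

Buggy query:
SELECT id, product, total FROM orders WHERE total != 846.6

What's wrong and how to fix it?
Bug: 'total != 846.6' is unknown when total is NULL, so NULL rows are silently excluded

Fix: Add an explicit OR total IS NULL to include the missing-value rows

Corrected query:
SELECT id, product, total FROM orders WHERE total != 846.6 OR total IS NULL

Result:
id | product | total  
---+---------+--------
1  | Headset | NULL   
2  | Cable   | 377.9  
4  | Tablet  | 1199.17
5  | Cable   | NULL   
6  | Headset | NULL   
7  | Monitor | 100.63 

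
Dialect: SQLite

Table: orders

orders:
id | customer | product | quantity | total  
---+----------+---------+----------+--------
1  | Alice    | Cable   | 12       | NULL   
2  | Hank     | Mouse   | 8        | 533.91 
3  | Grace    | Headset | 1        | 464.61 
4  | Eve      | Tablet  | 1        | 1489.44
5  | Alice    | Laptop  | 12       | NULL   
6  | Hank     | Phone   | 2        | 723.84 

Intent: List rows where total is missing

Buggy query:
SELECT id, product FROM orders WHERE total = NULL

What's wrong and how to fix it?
Bug: '= NULL' is always unknown in SQL three-valued logic, so no rows match

Fix: Replace '= NULL' with 'IS NULL'

Corrected query:
SELECT id, product FROM orders WHERE total IS NULL

Result:
id | product
---+--------
1  | Cable  
5  | Laptop 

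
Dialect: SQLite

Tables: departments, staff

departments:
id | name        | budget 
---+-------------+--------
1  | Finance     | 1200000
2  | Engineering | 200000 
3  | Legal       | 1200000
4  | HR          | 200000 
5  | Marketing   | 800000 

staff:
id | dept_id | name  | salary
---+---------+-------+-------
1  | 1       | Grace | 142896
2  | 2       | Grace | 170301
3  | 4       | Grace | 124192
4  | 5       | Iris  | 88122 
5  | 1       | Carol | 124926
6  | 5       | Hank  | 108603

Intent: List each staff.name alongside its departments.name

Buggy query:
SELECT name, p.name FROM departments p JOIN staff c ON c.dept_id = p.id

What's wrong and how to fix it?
Bug: Both tables have a 'name' column; the unqualified reference is ambiguous

Fix: Qualify the column with its table alias (c.name)

Corrected query:
SELECT c.name, p.name FROM departments p JOIN staff c ON c.dept_id = p.id

Result:
name  | name       
------+------------
Grace | Finance    
Grace | Engineering
Grace | HR         
Iris  | Marketing  
Carol | Finance    
Hank  | Marketing  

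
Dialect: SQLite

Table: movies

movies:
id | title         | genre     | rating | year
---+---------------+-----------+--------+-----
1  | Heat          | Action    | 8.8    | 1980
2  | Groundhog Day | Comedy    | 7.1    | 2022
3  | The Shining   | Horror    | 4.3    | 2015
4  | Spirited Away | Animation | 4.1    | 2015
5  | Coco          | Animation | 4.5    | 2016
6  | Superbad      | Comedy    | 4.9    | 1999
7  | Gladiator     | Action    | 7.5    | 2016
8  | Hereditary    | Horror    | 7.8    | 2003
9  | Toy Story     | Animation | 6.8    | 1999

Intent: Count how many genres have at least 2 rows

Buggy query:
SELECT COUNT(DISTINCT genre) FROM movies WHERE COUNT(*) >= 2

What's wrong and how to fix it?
Bug: WHERE filters individual rows, not groups, so a group-level COUNT is invalid there

Fix: Group first with HAVING COUNT(*) >= 2, then COUNT the resulting groups

Corrected query:
SELECT COUNT(*) FROM (SELECT genre FROM movies GROUP BY genre HAVING COUNT(*) >= 2)

Result:
COUNT(*)
--------
4       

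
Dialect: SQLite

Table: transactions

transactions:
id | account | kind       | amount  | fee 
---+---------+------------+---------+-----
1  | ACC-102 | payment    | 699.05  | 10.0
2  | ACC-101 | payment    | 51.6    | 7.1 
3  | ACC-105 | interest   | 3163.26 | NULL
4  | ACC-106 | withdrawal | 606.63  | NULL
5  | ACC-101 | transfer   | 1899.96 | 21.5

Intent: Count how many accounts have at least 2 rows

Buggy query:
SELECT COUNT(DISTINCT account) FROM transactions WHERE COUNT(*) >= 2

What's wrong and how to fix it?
Bug: WHERE filters individual rows, not groups, so a group-level COUNT is invalid there

Fix: Use a subquery that GROUPs and filters with HAVING, then count its rows

Corrected query:
SELECT COUNT(*) FROM (SELECT account FROM transactions GROUP BY account HAVING COUNT(*) >= 2)

Result:
COUNT(*)
--------
1       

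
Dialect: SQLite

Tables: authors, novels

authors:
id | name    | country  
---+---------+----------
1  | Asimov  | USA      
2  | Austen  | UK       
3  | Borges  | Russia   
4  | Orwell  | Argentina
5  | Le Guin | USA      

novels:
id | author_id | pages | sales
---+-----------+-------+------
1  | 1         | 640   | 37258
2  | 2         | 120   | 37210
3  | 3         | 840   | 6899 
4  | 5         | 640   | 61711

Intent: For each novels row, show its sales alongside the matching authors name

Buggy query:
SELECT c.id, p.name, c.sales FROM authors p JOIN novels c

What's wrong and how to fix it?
Bug: JOIN with no ON clause produces a cartesian product; every novels row pairs with every authors row

Fix: Add ON c.author_id = p.id to the JOIN

Corrected query:
SELECT c.id, p.name, c.sales FROM authors p JOIN novels c ON c.author_id = p.id

Result:
id | name    | sales
---+---------+------
1  | Asimov  | 37258
2  | Austen  | 37210
3  | Borges  | 6899 
4  | Le Guin | 61711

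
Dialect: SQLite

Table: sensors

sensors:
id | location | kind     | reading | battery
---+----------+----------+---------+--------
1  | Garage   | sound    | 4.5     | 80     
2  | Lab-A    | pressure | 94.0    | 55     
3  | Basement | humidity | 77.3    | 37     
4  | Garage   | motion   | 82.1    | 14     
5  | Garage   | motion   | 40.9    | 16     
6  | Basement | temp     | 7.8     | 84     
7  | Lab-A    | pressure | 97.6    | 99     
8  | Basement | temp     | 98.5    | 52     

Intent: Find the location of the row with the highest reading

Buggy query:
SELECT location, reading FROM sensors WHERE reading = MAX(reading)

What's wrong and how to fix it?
Bug: WHERE is evaluated per row; an aggregate over the whole table isn't defined there

Fix: Use a subquery: WHERE reading = (SELECT MAX(reading) FROM sensors)

Corrected query:
SELECT location, reading FROM sensors WHERE reading = (SELECT MAX(reading) FROM sensors)

Result:
location | reading
---------+--------
Basement | 98.5   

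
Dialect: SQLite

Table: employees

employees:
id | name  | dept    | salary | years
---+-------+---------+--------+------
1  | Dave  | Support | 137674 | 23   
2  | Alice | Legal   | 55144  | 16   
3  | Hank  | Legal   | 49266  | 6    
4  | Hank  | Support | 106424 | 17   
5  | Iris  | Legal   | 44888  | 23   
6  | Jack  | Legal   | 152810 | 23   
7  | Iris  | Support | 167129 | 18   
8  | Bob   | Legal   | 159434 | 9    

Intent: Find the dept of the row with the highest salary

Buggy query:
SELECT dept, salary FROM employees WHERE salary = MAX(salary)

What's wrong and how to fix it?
Bug: WHERE is evaluated per row; an aggregate over the whole table isn't defined there

Fix: Use a subquery: WHERE salary = (SELECT MAX(salary) FROM employees)

Corrected query:
SELECT dept, salary FROM employees WHERE salary = (SELECT MAX(salary) FROM employees)

Result:
dept    | salary
--------+-------
Support | 167129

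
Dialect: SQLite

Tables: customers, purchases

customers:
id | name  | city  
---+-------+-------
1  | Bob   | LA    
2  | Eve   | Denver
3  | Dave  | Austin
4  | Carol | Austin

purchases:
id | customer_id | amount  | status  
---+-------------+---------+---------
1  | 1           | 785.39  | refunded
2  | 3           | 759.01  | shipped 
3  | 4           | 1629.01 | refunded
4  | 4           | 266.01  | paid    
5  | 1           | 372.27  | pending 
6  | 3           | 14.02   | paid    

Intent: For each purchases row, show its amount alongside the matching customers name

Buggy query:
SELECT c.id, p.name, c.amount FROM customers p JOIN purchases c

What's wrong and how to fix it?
Bug: Missing join condition: each purchases row is matched to all customers rows instead of just its own

Fix: Specify the join condition linking the foreign key to the parent id

Corrected query:
SELECT c.id, p.name, c.amount FROM customers p JOIN purchases c ON c.customer_id = p.id

Result:
id | name  | amount 
---+-------+--------
1  | Bob   | 785.39 
2  | Dave  | 759.01 
3  | Carol | 1629.01
4  | Carol | 266.01 
5  | Bob   | 372.27 
6  | Dave  | 14.02  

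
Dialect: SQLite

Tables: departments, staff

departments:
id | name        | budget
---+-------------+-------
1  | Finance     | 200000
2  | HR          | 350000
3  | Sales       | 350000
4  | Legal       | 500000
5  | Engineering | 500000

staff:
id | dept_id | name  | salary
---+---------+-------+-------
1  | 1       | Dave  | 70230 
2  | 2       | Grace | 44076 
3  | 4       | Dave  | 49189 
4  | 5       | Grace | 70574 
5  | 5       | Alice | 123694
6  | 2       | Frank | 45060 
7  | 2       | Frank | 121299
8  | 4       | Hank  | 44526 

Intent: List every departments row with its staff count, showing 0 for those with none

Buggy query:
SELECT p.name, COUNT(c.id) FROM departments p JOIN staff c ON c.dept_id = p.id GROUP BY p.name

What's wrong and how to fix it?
Bug: An inner join excludes parents with zero children

Fix: Use LEFT JOIN so parents without children still appear (COUNT(c.id) gives 0)

Corrected query:
SELECT p.name, COUNT(c.id) FROM departments p LEFT JOIN staff c ON c.dept_id = p.id GROUP BY p.name

Result:
name        | COUNT(c.id)
------------+------------
Engineering | 2          
Finance     | 1          
HR          | 3          
Legal       | 2          
Sales       | 0          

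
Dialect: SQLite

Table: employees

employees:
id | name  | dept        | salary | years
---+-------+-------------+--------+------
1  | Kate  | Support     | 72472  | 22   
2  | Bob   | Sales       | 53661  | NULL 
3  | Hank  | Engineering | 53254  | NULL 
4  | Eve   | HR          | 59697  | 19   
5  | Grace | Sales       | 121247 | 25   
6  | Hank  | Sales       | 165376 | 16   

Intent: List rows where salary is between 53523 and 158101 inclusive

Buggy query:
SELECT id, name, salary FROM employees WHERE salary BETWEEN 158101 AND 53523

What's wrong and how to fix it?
Bug: The bounds are reversed; BETWEEN a AND b requires a <= b to match anything

Fix: Write BETWEEN 53523 AND 158101

Corrected query:
SELECT id, name, salary FROM employees WHERE salary BETWEEN 53523 AND 158101

Result:
id | name  | salary
---+-------+-------
1  | Kate  | 72472 
2  | Bob   | 53661 
4  | Eve   | 59697 
5  | Grace | 121247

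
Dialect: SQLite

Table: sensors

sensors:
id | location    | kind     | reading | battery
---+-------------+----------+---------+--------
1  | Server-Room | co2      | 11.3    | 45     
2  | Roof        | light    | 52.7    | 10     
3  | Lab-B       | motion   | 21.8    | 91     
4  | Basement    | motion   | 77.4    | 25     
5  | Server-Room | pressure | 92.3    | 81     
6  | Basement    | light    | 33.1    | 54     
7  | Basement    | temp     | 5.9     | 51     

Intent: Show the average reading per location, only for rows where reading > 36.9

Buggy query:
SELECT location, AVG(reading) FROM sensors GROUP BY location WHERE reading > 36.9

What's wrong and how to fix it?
Bug: WHERE cannot follow GROUP BY

Fix: Place WHERE between FROM and GROUP BY

Corrected query:
SELECT location, AVG(reading) FROM sensors WHERE reading > 36.9 GROUP BY location

Result:
location    | AVG(reading)
------------+-------------
Basement    | 77.4        
Roof        | 52.7        
Server-Room | 92.3        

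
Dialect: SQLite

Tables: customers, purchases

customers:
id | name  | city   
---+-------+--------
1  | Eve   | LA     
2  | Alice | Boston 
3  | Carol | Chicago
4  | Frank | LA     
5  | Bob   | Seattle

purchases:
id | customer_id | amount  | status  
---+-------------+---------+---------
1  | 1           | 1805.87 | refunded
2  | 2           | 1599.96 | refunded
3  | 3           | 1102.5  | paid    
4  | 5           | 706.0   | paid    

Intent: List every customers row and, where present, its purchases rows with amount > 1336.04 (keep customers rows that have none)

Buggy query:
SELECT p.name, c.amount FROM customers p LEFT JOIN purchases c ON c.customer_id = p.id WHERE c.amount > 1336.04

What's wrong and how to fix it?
Bug: Filtering c.amount in WHERE discards the NULL rows produced by LEFT JOIN, turning it into an inner join

Fix: Move the right-table condition into the ON clause so unmatched parents are kept

Corrected query:
SELECT p.name, c.amount FROM customers p LEFT JOIN purchases c ON c.customer_id = p.id AND c.amount > 1336.04

Result:
name  | amount 
------+--------
Eve   | 1805.87
Alice | 1599.96
Carol | NULL   
Frank | NULL   
Bob   | NULL   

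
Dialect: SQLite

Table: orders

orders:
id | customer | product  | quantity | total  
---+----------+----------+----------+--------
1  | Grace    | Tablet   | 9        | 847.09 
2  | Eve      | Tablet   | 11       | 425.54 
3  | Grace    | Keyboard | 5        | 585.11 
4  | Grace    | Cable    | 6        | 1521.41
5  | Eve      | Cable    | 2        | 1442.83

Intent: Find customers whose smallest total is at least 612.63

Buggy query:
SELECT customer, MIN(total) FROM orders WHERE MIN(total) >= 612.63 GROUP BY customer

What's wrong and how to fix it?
Bug: Aggregates like MIN are computed per group after WHERE runs

Fix: Use HAVING for the per-group MIN condition

Corrected query:
SELECT customer, MIN(total) FROM orders GROUP BY customer HAVING MIN(total) >= 612.63

Result:
(no rows)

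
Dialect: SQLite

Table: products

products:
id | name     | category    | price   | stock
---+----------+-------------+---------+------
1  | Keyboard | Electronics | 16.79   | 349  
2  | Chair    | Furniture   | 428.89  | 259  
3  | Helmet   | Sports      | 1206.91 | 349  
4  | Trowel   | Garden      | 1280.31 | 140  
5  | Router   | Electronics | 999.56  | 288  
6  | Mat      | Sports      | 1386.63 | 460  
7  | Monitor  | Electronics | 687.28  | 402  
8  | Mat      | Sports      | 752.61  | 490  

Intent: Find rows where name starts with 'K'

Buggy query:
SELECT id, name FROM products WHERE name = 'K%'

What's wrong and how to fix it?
Bug: Wildcards only work with LIKE; '=' treats '%' as a literal character

Fix: Replace '=' with LIKE so 'K%' is treated as a pattern

Corrected query:
SELECT id, name FROM products WHERE name LIKE 'K%'

Result:
id | name    
---+---------
1  | Keyboard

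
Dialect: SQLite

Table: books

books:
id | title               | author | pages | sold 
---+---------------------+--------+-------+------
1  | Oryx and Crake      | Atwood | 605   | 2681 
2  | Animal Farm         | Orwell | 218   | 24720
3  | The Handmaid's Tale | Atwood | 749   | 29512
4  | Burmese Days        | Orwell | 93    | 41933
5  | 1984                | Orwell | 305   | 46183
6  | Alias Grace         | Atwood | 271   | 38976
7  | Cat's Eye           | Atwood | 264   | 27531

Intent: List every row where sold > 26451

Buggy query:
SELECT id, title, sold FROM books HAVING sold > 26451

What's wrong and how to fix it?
Bug: HAVING filters the output of aggregation, but this query has no GROUP BY and no aggregate functions, so SQLite rejects it (HAVING clause on a non-aggregate query); the condition here is per row

Fix: Use WHERE for row-level filtering

Corrected query:
SELECT id, title, sold FROM books WHERE sold > 26451

Result:
id | title               | sold 
---+---------------------+------
3  | The Handmaid's Tale | 29512
4  | Burmese Days        | 41933
5  | 1984                | 46183
6  | Alias Grace         | 38976
7  | Cat's Eye           | 27531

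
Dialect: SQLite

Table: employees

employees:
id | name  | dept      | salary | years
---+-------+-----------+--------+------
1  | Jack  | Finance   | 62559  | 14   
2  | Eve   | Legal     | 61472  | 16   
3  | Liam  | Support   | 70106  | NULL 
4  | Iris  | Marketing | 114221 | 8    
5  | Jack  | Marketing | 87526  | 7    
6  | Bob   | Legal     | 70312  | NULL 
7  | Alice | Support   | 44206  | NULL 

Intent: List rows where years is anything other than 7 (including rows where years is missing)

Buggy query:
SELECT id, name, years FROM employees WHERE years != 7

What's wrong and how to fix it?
Bug: 'years != 7' is unknown when years is NULL, so NULL rows are silently excluded

Fix: Add an explicit OR years IS NULL to include the missing-value rows

Corrected query:
SELECT id, name, years FROM employees WHERE years != 7 OR years IS NULL

Result:
id | name  | years
---+-------+------
1  | Jack  | 14   
2  | Eve   | 16   
3  | Liam  | NULL 
4  | Iris  | 8    
6  | Bob   | NULL 
7  | Alice | NULL 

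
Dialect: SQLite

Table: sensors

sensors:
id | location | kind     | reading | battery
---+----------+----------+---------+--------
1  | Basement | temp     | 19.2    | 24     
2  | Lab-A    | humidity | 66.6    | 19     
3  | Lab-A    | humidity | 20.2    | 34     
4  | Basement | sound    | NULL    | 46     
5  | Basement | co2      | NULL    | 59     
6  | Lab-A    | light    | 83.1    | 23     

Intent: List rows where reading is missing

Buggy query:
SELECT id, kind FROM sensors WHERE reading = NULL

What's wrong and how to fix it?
Bug: Comparing to NULL with '=' never matches; NULL = NULL is unknown, not true

Fix: Replace '= NULL' with 'IS NULL'

Corrected query:
SELECT id, kind FROM sensors WHERE reading IS NULL

Result:
id | kind 
---+------
4  | sound
5  | co2  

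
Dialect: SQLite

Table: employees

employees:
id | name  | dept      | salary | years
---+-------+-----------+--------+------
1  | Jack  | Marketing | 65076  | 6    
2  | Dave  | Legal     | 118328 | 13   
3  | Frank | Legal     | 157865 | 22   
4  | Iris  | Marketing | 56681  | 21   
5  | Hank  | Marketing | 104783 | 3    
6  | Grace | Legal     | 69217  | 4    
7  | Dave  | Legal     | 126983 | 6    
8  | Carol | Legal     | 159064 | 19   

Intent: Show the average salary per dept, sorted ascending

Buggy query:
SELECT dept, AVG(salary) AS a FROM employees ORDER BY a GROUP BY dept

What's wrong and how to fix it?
Bug: ORDER BY appears before GROUP BY; SQL clause order requires GROUP BY first

Fix: Move ORDER BY to the end, after GROUP BY

Corrected query:
SELECT dept, AVG(salary) AS a FROM employees GROUP BY dept ORDER BY a

Result:
dept      | a           
----------+-------------
Marketing | 75513.333333
Legal     | 126291.4    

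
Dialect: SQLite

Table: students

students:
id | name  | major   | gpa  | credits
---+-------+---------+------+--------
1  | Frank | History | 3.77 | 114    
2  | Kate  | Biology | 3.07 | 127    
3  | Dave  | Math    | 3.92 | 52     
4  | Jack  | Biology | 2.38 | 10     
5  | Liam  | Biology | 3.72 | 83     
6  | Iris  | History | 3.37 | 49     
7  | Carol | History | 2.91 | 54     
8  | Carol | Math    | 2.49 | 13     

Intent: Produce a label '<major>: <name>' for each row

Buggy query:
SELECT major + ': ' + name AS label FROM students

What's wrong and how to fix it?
Bug: '+' is numeric addition; on text columns SQLite converts them to 0 instead of concatenating

Fix: Use the || operator for string concatenation

Corrected query:
SELECT major || ': ' || name AS label FROM students

Result:
label         
--------------
History: Frank
Biology: Kate 
Math: Dave    
Biology: Jack 
Biology: Liam 
History: Iris 
History: Carol
Math: Carol   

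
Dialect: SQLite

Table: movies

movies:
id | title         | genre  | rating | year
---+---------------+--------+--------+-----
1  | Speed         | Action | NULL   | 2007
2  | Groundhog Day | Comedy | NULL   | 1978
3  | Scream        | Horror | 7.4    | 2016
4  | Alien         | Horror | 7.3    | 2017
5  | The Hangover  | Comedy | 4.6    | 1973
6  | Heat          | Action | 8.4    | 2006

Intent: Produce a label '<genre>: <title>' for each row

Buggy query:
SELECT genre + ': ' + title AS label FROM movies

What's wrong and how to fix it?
Bug: '+' is numeric addition; on text columns SQLite converts them to 0 instead of concatenating

Fix: Use the || operator for string concatenation

Corrected query:
SELECT genre || ': ' || title AS label FROM movies

Result:
label                
---------------------
Action: Speed        
Comedy: Groundhog Day
Horror: Scream       
Horror: Alien        
Comedy: The Hangover 
Action: Heat         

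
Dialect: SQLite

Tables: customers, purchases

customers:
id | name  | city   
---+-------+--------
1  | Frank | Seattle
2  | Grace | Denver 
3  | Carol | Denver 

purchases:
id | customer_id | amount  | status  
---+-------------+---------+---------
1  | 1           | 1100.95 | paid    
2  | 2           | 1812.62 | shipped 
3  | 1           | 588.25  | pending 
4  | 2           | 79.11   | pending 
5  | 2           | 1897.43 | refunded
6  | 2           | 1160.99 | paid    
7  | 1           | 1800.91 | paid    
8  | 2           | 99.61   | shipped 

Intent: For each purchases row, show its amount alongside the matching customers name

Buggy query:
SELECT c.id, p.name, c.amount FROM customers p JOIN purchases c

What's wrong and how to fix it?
Bug: Missing join condition: each purchases row is matched to all customers rows instead of just its own

Fix: Specify the join condition linking the foreign key to the parent id

Corrected query:
SELECT c.id, p.name, c.amount FROM customers p JOIN purchases c ON c.customer_id = p.id

Result:
id | name  | amount 
---+-------+--------
1  | Frank | 1100.95
2  | Grace | 1812.62
3  | Frank | 588.25 
4  | Grace | 79.11  
5  | Grace | 1897.43
6  | Grace | 1160.99
7  | Frank | 1800.91
8  | Grace | 99.61  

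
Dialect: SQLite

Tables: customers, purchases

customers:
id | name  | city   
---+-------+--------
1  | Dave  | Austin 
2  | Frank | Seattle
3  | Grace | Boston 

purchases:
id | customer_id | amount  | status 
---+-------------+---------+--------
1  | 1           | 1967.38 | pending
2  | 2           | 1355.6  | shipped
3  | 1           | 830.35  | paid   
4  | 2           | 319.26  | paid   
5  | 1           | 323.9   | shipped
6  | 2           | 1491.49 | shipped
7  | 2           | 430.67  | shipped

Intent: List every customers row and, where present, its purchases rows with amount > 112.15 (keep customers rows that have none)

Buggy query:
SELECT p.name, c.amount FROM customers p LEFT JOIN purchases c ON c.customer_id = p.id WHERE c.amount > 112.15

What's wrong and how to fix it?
Bug: A WHERE condition on the right-hand table after LEFT JOIN drops unmatched parents

Fix: Move the right-table condition into the ON clause so unmatched parents are kept

Corrected query:
SELECT p.name, c.amount FROM customers p LEFT JOIN purchases c ON c.customer_id = p.id AND c.amount > 112.15

Result:
name  | amount 
------+--------
Dave  | 323.9  
Dave  | 830.35 
Dave  | 1967.38
Frank | 319.26 
Frank | 430.67 
Frank | 1355.6 
Frank | 1491.49
Grace | NULL   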